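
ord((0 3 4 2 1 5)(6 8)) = 6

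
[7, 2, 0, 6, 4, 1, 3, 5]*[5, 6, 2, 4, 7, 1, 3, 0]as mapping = [0→0, 1→2, 2→5, 3→3, 4→7, 5→6, 6→4, 7→1]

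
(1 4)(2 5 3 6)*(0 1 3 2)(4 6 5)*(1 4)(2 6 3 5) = (0 4 5 6)(1 3 2)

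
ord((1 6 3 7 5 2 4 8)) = 8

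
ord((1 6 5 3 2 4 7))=7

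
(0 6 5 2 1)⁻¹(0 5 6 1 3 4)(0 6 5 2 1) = (0 3 4 6 2 5)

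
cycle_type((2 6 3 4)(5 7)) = 2.4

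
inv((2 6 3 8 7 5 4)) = (2 4 5 7 8 3 6)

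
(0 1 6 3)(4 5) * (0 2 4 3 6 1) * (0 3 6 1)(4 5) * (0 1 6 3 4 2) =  (0 4 2 5 3)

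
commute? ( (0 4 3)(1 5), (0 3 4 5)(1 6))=no: (0 4 3)(1 5)*(0 3 4 5)(1 6)=(0 5 6 1), (0 3 4 5)(1 6)*(0 4 3)(1 5)=(1 6 5 4)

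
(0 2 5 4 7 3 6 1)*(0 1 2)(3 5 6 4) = (2 6)(3 4 7 5)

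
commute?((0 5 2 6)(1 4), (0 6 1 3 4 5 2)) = no:(0 5 2 6)(1 4)*(0 6 1 3 4 5 2) = (0 2 1 5)(3 4), (0 6 1 3 4 5 2)*(0 5 2 6)(1 4) = (1 3)(2 5 6 4)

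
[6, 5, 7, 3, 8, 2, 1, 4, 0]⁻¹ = [8, 6, 5, 3, 7, 1, 0, 2, 4]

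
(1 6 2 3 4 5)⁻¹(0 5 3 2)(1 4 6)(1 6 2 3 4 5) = (0 1 4 3)(2 6 5)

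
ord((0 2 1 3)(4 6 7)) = 12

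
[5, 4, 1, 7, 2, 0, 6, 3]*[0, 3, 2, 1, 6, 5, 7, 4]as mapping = [0→5, 1→6, 2→3, 3→4, 4→2, 5→0, 6→7, 7→1]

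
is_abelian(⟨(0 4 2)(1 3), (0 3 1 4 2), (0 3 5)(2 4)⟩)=no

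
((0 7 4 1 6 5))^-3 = (0 1)(4 5)(6 7)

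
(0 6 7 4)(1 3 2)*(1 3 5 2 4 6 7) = (0 7 6 1 5 2 3 4)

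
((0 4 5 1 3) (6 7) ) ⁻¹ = (0 3 1 5 4) (6 7) 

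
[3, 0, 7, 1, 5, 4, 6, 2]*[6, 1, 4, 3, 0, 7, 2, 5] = [3, 6, 5, 1, 7, 0, 2, 4]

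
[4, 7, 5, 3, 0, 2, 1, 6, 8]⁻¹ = [4, 6, 5, 3, 0, 2, 7, 1, 8]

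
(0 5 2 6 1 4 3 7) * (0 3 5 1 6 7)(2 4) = (0 1 2 7 3)(4 5)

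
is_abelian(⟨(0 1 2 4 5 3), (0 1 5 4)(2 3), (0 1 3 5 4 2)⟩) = no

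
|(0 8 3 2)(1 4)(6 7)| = 4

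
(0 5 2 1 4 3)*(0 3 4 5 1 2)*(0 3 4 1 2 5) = (0 2 5 3 4 1)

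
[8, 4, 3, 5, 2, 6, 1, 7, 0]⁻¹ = [8, 6, 4, 2, 1, 3, 5, 7, 0]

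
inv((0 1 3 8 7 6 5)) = (0 5 6 7 8 3 1)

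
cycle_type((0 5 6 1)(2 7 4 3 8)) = 4.5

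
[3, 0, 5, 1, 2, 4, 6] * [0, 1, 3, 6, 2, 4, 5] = [6, 0, 4, 1, 3, 2, 5]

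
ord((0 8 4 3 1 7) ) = 6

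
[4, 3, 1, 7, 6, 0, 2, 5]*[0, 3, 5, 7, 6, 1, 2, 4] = [6, 7, 3, 4, 2, 0, 5, 1]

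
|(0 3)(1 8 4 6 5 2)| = 6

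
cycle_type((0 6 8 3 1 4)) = 6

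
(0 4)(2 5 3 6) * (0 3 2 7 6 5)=(0 4 3 5 2)(6 7)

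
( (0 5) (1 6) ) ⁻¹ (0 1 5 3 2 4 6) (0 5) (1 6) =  (0 3 2 4 1 5 6) 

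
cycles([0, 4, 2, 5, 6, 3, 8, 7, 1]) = (1 4 6 8)(3 5)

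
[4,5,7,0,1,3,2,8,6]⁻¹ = [3,4,6,5,0,1,8,2,7]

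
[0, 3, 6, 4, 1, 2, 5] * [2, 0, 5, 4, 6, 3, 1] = [2, 4, 1, 6, 0, 5, 3]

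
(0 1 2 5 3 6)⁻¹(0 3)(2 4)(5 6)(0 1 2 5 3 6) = (0 3)(1 6)(4 5)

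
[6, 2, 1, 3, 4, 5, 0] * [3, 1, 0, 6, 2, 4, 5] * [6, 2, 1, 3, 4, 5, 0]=[5, 6, 2, 0, 1, 4, 3]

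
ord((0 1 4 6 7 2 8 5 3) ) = 9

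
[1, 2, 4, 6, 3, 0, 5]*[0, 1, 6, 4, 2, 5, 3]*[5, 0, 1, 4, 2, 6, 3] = [0, 3, 1, 4, 2, 5, 6]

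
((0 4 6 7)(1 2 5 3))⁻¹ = (0 7 6 4)(1 3 5 2)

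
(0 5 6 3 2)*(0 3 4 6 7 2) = (0 5 7 2 3)(4 6)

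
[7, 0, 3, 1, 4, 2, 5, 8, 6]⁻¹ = [1, 3, 5, 2, 4, 6, 8, 0, 7]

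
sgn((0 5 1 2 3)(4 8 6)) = 1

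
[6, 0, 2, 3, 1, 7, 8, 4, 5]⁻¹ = [1, 4, 2, 3, 7, 8, 0, 5, 6]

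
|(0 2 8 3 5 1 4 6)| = 8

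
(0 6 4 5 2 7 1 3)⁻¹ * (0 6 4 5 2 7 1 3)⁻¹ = (0 1 2 4)(3 7 5 6)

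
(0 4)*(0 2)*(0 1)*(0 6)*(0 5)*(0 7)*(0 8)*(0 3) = (0 4 2 1 6 5 7 8 3) 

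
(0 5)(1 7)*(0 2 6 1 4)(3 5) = (0 3 5 2 6 1 7 4)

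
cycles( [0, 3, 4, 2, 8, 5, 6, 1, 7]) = (1 3 2 4 8 7)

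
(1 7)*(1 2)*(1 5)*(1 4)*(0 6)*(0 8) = (0 6 8)(1 7 2 5 4)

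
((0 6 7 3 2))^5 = ()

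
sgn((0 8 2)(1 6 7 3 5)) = 1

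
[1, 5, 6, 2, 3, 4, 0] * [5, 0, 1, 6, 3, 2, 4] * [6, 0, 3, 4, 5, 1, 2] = [6, 3, 5, 0, 2, 4, 1]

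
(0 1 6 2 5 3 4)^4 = (0 5 1 3 6 4 2)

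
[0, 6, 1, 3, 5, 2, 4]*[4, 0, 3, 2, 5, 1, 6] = [4, 6, 0, 2, 1, 3, 5]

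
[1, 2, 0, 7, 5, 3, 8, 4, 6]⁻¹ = [2, 0, 1, 5, 7, 4, 8, 3, 6]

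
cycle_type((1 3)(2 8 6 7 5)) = 2.5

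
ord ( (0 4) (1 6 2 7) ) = 4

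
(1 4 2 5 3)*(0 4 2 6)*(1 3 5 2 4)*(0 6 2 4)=(0 1)(2 4)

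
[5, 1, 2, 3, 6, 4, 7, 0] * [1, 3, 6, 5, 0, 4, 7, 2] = [4, 3, 6, 5, 7, 0, 2, 1]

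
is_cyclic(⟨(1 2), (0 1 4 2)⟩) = no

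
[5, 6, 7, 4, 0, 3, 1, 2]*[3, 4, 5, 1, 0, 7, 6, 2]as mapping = [0→7, 1→6, 2→2, 3→0, 4→3, 5→1, 6→4, 7→5]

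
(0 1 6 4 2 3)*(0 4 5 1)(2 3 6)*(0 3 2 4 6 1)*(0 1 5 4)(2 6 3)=(0 2 5 1)(4 6)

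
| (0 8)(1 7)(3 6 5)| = 6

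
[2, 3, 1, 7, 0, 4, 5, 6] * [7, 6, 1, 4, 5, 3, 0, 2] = [1, 4, 6, 2, 7, 5, 3, 0]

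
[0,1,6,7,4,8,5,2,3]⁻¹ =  [0,1,7,8,4,6,2,3,5]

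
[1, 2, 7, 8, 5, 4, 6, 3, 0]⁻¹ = [8, 0, 1, 7, 5, 4, 6, 2, 3]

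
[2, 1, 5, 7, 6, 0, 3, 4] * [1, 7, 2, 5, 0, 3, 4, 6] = [2, 7, 3, 6, 4, 1, 5, 0]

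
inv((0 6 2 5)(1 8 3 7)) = (0 5 2 6)(1 7 3 8)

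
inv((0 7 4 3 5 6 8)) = (0 8 6 5 3 4 7)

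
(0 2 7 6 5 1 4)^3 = (0 6 4 7 1 2 5)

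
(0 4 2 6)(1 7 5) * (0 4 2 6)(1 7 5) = (0 2)(1 5 7)(4 6)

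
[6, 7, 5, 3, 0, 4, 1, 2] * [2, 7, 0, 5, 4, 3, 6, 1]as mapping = [0→6, 1→1, 2→3, 3→5, 4→2, 5→4, 6→7, 7→0]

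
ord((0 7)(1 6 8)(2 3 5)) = 6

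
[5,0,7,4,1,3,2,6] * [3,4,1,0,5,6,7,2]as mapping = [0→6,1→3,2→2,3→5,4→4,5→0,6→1,7→7]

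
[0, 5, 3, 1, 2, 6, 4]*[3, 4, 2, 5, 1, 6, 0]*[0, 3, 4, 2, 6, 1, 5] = [2, 5, 1, 6, 4, 0, 3]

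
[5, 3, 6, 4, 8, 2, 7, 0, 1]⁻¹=[7, 8, 5, 1, 3, 0, 2, 6, 4]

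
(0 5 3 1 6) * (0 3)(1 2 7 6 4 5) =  (0 1 4 5)(2 7 6 3)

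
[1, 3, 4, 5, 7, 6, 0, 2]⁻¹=[6, 0, 7, 1, 2, 3, 5, 4]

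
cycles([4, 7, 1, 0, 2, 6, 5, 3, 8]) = (0 4 2 1 7 3)(5 6)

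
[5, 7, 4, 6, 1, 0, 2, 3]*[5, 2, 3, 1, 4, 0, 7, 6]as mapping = [0→0, 1→6, 2→4, 3→7, 4→2, 5→5, 6→3, 7→1]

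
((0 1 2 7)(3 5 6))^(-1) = (0 7 2 1)(3 6 5)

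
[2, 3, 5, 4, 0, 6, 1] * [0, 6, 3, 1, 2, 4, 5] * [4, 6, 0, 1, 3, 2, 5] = [1, 6, 3, 0, 4, 2, 5]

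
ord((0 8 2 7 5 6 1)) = 7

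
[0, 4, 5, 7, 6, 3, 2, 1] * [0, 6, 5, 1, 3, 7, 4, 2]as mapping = [0→0, 1→3, 2→7, 3→2, 4→4, 5→1, 6→5, 7→6]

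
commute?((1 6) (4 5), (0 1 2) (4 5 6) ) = no:(1 6) (4 5)*(0 1 2) (4 5 6) = (0 1 4 6 2), (0 1 2) (4 5 6)*(1 6) (4 5) = (0 6 5 1 2) 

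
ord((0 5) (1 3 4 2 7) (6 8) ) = 10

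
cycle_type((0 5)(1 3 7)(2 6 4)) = 2.3^2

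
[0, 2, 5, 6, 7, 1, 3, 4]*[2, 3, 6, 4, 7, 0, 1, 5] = [2, 6, 0, 1, 5, 3, 4, 7]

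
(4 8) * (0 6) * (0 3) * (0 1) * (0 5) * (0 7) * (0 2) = (0 6 3 1 5 7 2)(4 8)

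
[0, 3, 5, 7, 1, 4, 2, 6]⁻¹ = [0, 4, 6, 1, 5, 2, 7, 3]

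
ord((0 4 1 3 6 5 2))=7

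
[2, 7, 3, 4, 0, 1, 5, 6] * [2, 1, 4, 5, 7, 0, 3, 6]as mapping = [0→4, 1→6, 2→5, 3→7, 4→2, 5→1, 6→0, 7→3]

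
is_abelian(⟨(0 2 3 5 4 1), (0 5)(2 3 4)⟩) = no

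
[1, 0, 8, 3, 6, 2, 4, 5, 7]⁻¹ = [1, 0, 5, 3, 6, 7, 4, 8, 2]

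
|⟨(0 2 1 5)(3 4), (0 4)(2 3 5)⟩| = 72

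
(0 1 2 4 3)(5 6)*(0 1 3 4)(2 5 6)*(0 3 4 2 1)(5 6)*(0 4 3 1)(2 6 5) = (0 3 4 6 2 1 5)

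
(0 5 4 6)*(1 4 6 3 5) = (0 1 4 3 5 6) 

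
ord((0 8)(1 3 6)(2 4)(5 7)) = 6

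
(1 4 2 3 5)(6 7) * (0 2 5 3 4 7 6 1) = (0 2 4 5)(1 7)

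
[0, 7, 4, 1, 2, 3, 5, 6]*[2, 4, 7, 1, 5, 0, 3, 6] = [2, 6, 5, 4, 7, 1, 0, 3]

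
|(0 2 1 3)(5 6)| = 4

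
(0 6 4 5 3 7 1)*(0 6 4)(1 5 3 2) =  (0 4 3 7 5 2 1 6)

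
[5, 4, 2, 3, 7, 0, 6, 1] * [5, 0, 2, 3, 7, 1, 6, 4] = [1, 7, 2, 3, 4, 5, 6, 0]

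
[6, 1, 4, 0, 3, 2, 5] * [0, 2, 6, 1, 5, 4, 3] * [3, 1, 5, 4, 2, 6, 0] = [4, 5, 6, 3, 1, 0, 2]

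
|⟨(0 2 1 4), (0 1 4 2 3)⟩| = 120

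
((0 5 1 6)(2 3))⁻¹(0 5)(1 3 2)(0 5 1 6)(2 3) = (1 5)(2 3 6)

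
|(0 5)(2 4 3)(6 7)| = 6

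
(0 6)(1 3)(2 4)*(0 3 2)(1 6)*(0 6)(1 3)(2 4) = (0 3)(1 4 6)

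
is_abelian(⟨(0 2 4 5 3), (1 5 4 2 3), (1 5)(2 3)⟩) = no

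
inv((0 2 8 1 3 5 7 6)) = (0 6 7 5 3 1 8 2)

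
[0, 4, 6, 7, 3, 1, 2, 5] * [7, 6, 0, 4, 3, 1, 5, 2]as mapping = [0→7, 1→3, 2→5, 3→2, 4→4, 5→6, 6→0, 7→1]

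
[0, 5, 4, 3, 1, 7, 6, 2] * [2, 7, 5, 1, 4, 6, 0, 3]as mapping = [0→2, 1→6, 2→4, 3→1, 4→7, 5→3, 6→0, 7→5]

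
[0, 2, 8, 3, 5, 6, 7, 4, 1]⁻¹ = [0, 8, 1, 3, 7, 4, 5, 6, 2]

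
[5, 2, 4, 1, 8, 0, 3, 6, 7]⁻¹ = [5, 3, 1, 6, 2, 0, 7, 8, 4]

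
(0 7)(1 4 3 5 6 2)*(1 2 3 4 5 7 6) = (0 6 3 7)(1 5)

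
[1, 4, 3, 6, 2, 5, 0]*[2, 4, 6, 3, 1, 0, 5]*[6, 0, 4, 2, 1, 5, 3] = [1, 0, 2, 5, 3, 6, 4] 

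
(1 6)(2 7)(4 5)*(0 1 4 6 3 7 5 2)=(0 1 3 7)(2 5 6 4)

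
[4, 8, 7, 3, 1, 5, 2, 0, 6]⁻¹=[7, 4, 6, 3, 0, 5, 8, 2, 1]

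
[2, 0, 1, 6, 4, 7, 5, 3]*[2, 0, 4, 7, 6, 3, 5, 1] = [4, 2, 0, 5, 6, 1, 3, 7]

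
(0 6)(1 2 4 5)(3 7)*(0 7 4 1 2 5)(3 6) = (0 3 4)(1 5 2)(6 7)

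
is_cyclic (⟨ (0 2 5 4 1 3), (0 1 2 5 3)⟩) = no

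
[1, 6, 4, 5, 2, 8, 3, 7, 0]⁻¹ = [8, 0, 4, 6, 2, 3, 1, 7, 5]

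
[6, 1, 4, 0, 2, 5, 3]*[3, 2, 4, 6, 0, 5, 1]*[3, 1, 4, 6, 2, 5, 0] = [1, 4, 3, 6, 2, 5, 0] 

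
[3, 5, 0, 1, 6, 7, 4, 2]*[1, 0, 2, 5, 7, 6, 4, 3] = [5, 6, 1, 0, 4, 3, 7, 2]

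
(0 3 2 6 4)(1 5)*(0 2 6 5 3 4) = (0 4 2 5 1 3 6)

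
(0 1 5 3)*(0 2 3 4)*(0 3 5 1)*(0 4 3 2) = (0 4 2 5 3)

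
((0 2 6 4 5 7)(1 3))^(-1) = (0 7 5 4 6 2)(1 3)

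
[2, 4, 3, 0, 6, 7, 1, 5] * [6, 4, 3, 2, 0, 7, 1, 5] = [3, 0, 2, 6, 1, 5, 4, 7]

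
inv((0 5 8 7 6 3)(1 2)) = (0 3 6 7 8 5)(1 2)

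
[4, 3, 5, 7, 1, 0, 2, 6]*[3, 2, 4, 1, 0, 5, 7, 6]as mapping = [0→0, 1→1, 2→5, 3→6, 4→2, 5→3, 6→4, 7→7]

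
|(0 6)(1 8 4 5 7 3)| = 6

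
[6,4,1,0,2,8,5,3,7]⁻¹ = [3,2,4,7,1,6,0,8,5]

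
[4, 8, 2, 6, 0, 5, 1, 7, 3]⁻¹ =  [4, 6, 2, 8, 0, 5, 3, 7, 1]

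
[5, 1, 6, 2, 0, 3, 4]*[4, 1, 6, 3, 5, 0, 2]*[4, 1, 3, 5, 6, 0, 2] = [4, 1, 3, 2, 6, 5, 0]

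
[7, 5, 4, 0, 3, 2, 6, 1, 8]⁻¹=[3, 7, 5, 4, 2, 1, 6, 0, 8]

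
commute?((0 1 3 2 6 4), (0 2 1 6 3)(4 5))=no:(0 1 3 2 6 4) * (0 2 1 6 3)(4 5)=(0 6 5 4 2 3 1), (0 2 1 6 3)(4 5) * (0 1 3 2 6 4)=(0 6 2 3 1 4 5)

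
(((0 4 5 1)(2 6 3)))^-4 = (2 3 6)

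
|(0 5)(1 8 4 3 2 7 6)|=14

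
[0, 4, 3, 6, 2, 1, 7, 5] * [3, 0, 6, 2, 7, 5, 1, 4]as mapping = [0→3, 1→7, 2→2, 3→1, 4→6, 5→0, 6→4, 7→5]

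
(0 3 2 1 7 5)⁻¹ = (0 5 7 1 2 3)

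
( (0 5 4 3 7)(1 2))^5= (1 2)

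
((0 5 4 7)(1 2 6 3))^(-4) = ()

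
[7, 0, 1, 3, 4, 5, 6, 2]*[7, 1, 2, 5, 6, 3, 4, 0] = [0, 7, 1, 5, 6, 3, 4, 2]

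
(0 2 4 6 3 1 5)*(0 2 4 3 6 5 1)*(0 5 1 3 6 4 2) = (0 2 6 4 1 3 5) 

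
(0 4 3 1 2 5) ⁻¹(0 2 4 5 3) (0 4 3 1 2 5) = (0 1 4 5 3) 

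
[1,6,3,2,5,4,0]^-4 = [6,0,2,3,4,5,1]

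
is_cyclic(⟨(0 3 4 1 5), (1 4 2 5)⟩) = no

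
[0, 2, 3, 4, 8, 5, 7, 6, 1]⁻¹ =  [0, 8, 1, 2, 3, 5, 7, 6, 4]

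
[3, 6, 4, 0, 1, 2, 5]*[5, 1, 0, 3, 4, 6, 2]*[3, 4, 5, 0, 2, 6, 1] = [0, 5, 2, 6, 4, 3, 1]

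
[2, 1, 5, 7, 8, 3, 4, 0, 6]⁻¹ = [7, 1, 0, 5, 6, 2, 8, 3, 4]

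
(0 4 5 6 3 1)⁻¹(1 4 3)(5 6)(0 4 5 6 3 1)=(0 5 1)(3 6)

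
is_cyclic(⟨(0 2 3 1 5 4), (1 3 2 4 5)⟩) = no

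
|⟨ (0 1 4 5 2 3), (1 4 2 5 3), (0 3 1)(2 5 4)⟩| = 720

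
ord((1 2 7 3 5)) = 5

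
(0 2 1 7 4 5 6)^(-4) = (0 7 6 1 5 2 4)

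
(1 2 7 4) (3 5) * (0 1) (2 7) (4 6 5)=(0 1 7 6 5 3 4) 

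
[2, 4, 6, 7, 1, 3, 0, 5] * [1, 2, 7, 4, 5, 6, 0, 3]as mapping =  [0→7, 1→5, 2→0, 3→3, 4→2, 5→4, 6→1, 7→6]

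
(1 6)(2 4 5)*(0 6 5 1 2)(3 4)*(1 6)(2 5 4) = (0 1 4 6 5)(2 3)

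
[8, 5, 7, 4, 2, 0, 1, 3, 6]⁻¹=[5, 6, 4, 7, 3, 1, 8, 2, 0]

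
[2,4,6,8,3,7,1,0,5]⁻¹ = [7,6,0,4,1,8,2,5,3]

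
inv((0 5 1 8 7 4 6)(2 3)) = (0 6 4 7 8 1 5)(2 3)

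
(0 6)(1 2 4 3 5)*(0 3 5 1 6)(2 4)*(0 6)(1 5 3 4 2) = (0 6 4 3 5)(1 2)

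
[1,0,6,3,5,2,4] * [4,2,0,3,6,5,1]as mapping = [0→2,1→4,2→1,3→3,4→5,5→0,6→6]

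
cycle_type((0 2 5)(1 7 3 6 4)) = 3.5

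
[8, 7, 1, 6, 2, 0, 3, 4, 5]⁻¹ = [5, 2, 4, 6, 7, 8, 3, 1, 0]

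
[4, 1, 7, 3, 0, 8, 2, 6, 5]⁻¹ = [4, 1, 6, 3, 0, 8, 7, 2, 5]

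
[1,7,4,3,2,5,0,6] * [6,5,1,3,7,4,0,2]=[5,2,7,3,1,4,6,0] 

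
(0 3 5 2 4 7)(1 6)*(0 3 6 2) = (0 6 1 2 4 7 3 5)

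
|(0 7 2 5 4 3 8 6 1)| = 9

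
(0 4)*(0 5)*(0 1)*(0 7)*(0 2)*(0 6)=(0 4 5 1 7 2 6)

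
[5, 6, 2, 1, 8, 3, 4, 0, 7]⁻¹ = [7, 3, 2, 5, 6, 0, 1, 8, 4]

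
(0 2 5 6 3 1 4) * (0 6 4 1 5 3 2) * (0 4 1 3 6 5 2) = (0 4 5 1 3 2 6)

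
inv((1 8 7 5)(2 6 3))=(1 5 7 8)(2 3 6)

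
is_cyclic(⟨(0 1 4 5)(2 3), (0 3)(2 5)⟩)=no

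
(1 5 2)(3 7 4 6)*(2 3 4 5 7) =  (1 7 5 3 2)(4 6)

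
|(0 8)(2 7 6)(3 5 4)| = 6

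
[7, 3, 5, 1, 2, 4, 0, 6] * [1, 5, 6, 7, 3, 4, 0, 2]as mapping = [0→2, 1→7, 2→4, 3→5, 4→6, 5→3, 6→1, 7→0]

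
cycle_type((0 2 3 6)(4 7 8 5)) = 4^2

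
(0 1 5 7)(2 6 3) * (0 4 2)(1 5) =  (0 5 7 4 2 6 3)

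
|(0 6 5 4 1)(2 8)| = 10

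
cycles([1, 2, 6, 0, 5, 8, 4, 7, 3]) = (0 1 2 6 4 5 8 3)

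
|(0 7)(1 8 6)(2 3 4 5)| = 12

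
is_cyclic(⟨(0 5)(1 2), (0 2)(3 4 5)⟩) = no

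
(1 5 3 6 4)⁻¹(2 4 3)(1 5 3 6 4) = (1 6 2)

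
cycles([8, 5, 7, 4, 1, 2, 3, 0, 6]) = (0 8 6 3 4 1 5 2 7)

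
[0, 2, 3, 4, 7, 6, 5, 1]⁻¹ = [0, 7, 1, 2, 3, 6, 5, 4]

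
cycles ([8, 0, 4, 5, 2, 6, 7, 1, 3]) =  (0 8 3 5 6 7 1)(2 4)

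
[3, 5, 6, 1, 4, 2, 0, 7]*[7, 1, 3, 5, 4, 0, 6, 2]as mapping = [0→5, 1→0, 2→6, 3→1, 4→4, 5→3, 6→7, 7→2]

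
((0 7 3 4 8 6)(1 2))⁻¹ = (0 6 8 4 3 7)(1 2)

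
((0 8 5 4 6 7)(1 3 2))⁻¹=(0 7 6 4 5 8)(1 2 3)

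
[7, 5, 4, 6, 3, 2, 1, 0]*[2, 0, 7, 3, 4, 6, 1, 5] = [5, 6, 4, 1, 3, 7, 0, 2]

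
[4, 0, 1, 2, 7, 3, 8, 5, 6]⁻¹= [1, 2, 3, 5, 0, 7, 8, 4, 6]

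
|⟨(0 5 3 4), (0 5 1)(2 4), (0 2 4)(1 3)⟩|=720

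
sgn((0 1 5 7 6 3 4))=1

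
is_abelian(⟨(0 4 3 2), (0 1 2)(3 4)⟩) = no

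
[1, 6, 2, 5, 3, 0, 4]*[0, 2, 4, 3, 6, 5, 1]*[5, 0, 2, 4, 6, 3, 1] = [2, 0, 6, 3, 4, 5, 1]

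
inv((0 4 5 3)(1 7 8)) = (0 3 5 4)(1 8 7)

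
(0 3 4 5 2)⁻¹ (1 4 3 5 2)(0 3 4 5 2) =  (0 1 5 4 2)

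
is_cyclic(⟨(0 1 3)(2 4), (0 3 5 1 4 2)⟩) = no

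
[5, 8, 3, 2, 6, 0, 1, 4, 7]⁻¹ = [5, 6, 3, 2, 7, 0, 4, 8, 1]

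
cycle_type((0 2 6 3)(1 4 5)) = 3.4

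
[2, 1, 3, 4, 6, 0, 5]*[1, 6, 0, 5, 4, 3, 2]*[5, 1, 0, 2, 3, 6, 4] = [5, 4, 6, 3, 0, 1, 2]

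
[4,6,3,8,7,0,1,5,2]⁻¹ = [5,6,8,2,0,7,1,4,3]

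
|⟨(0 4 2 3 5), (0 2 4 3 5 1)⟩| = 720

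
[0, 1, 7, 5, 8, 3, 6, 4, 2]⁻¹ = [0, 1, 8, 5, 7, 3, 6, 2, 4]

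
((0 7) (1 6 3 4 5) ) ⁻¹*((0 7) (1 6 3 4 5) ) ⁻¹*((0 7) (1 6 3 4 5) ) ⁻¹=(0 7) (1 3 5 6 4) 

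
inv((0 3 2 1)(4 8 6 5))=(0 1 2 3)(4 5 6 8)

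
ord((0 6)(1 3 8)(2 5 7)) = 6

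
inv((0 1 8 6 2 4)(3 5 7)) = (0 4 2 6 8 1)(3 7 5)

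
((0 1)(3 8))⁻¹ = (0 1)(3 8)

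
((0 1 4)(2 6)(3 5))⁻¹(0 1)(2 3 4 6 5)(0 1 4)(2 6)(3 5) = (0 2 3 6 5)(1 4)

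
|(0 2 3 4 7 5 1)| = 7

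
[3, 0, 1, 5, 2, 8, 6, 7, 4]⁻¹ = [1, 2, 4, 0, 8, 3, 6, 7, 5]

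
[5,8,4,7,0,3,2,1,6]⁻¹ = [4,7,6,5,2,0,8,3,1]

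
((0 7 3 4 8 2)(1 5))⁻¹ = (0 2 8 4 3 7)(1 5)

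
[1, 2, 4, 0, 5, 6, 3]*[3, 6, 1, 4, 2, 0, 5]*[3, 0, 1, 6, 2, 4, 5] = [5, 0, 1, 6, 3, 4, 2]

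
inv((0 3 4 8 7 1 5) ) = (0 5 1 7 8 4 3) 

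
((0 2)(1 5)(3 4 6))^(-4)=(3 6 4)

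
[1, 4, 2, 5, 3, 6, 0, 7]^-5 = [1, 4, 2, 5, 3, 6, 0, 7]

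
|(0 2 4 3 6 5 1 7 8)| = 9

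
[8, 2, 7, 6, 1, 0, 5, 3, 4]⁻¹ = [5, 4, 1, 7, 8, 6, 3, 2, 0]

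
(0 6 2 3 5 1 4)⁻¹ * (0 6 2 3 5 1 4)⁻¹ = (0 1 3 6 4 5 2)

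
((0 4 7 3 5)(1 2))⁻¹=(0 5 3 7 4)(1 2)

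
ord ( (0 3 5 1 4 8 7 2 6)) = 9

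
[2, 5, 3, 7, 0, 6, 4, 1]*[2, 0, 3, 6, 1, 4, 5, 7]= [3, 4, 6, 7, 2, 5, 1, 0]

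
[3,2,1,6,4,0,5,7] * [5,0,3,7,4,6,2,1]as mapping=[0→7,1→3,2→0,3→2,4→4,5→5,6→6,7→1]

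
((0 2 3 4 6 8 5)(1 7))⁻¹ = (0 5 8 6 4 3 2)(1 7)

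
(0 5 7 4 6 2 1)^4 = (0 6 5 2 7 1 4)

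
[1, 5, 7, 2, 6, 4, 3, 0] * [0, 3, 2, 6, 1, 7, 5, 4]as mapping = [0→3, 1→7, 2→4, 3→2, 4→5, 5→1, 6→6, 7→0]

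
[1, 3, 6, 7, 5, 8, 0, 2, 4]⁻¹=[6, 0, 7, 1, 8, 4, 2, 3, 5]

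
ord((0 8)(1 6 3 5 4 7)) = 6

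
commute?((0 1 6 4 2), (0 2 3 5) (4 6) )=no:(0 1 6 4 2)*(0 2 3 5) (4 6)=(0 1 4 3 5), (0 2 3 5) (4 6)*(0 1 6 4 2)=(1 6 2 3 5) 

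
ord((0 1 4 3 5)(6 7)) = 10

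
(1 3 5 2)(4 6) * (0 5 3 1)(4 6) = (0 5 2)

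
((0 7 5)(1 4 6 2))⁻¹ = (0 5 7)(1 2 6 4)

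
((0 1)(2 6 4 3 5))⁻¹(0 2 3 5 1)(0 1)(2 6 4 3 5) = (0 1 6 5 2)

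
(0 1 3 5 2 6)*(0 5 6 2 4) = (0 1 3 6 5 4)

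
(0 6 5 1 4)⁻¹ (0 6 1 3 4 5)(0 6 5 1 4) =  (0 1 6 5 4 3)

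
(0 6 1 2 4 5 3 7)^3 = (0 2 3 6 4 7 1 5)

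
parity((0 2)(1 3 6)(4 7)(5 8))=odd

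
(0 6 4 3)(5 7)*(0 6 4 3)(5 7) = (0 4)(3 6)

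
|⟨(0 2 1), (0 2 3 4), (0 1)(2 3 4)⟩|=120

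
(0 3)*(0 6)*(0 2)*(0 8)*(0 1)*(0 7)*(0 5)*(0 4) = (0 3 6 2 8 1 7 5 4)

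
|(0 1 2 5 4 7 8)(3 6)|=14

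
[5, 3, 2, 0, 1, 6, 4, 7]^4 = [1, 6, 2, 4, 5, 3, 0, 7]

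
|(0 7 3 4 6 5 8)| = 7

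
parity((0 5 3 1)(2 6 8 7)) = even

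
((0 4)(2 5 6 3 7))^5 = (0 4)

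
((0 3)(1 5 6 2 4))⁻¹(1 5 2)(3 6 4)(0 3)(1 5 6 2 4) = (0 2 1)(4 5 6)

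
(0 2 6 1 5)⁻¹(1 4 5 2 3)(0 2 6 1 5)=(0 6 3 5 4)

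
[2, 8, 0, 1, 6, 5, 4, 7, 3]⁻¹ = [2, 3, 0, 8, 6, 5, 4, 7, 1]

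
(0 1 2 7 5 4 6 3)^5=(0 4 2 3 5 1 6 7)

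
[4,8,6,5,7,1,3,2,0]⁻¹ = [8,5,7,6,0,3,2,4,1]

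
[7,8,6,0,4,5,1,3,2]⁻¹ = [3,6,8,7,4,5,2,0,1]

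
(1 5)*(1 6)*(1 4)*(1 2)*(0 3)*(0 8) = (0 3 8)(1 5 6 4 2)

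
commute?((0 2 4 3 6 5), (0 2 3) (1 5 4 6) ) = no:(0 2 4 3 6 5)*(0 2 3) (1 5 4 6) = (0 3 1 5 2 6 4), (0 2 3) (1 5 4 6)*(0 2 4 3 6 5) = (0 4 5 3 2 6 1) 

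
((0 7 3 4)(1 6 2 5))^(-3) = (0 7 3 4)(1 6 2 5)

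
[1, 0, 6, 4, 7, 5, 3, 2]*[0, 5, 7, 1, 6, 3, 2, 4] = [5, 0, 2, 6, 4, 3, 1, 7]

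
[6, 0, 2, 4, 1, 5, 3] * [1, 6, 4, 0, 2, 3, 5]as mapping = [0→5, 1→1, 2→4, 3→2, 4→6, 5→3, 6→0]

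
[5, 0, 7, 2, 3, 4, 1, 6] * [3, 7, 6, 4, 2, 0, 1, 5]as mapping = [0→0, 1→3, 2→5, 3→6, 4→4, 5→2, 6→7, 7→1]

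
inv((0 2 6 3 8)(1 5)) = (0 8 3 6 2)(1 5)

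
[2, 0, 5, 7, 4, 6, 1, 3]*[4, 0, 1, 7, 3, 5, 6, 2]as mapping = [0→1, 1→4, 2→5, 3→2, 4→3, 5→6, 6→0, 7→7]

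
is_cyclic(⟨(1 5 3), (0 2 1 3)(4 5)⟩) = no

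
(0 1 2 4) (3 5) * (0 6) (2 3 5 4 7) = (0 1 3 4 6) (2 7) 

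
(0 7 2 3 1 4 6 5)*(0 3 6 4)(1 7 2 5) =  (0 2 6 1)(3 7 5)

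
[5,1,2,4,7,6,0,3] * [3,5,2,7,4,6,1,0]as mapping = [0→6,1→5,2→2,3→4,4→0,5→1,6→3,7→7]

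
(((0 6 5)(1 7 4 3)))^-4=(0 5 6)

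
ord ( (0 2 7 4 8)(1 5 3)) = 15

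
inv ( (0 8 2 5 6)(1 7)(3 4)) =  (0 6 5 2 8)(1 7)(3 4)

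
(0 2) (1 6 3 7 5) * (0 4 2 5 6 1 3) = (0 5 3 7 6) (2 4) 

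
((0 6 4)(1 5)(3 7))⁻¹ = (0 4 6)(1 5)(3 7)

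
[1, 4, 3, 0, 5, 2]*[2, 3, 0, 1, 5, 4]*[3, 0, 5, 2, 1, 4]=[2, 4, 0, 5, 1, 3]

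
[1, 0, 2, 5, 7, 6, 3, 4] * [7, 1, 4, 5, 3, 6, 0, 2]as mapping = [0→1, 1→7, 2→4, 3→6, 4→2, 5→0, 6→5, 7→3]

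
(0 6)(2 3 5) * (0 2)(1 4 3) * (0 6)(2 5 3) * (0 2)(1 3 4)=(0 2 3 4)(5 6)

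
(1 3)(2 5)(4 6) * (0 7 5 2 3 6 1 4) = (0 7 5 3 4 1 6)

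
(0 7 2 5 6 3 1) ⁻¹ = (0 1 3 6 5 2 7) 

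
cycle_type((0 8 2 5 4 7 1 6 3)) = 9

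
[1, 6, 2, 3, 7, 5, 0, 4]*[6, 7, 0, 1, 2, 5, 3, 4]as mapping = [0→7, 1→3, 2→0, 3→1, 4→4, 5→5, 6→6, 7→2]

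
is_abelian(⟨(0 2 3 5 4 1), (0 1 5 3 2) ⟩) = no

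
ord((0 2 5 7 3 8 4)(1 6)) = 14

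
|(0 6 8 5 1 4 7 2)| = 8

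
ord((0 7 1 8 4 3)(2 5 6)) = 6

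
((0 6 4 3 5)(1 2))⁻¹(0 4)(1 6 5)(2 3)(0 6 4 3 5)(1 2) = (0 2 4)(1 5)(3 6)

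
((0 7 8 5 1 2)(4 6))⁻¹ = (0 2 1 5 8 7)(4 6)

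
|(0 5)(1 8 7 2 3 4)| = 6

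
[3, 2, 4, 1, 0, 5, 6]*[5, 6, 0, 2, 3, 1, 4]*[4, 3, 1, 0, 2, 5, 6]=[1, 4, 0, 6, 5, 3, 2]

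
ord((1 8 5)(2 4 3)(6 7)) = 6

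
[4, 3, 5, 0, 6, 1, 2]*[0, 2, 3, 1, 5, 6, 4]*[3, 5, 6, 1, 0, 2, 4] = [2, 5, 4, 3, 0, 6, 1]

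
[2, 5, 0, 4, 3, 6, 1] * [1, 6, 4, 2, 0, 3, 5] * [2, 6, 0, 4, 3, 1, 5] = [3, 4, 6, 2, 0, 1, 5]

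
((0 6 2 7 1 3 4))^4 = (0 1 6 3 2 4 7)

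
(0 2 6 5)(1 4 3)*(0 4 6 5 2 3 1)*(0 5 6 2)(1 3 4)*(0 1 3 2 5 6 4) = (1 5 3 6)(2 4)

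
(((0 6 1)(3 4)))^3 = (3 4)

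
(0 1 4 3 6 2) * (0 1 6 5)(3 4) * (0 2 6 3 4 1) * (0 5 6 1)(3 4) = (0 4)(1 3 6)(2 5)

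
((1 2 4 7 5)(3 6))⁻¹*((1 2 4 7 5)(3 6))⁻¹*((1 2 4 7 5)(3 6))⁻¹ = (1 4 5 2 7)(3 6)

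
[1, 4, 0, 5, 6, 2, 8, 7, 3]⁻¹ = [2, 0, 5, 8, 1, 3, 4, 7, 6]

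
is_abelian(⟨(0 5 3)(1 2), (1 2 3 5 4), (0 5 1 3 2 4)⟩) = no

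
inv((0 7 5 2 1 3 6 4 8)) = (0 8 4 6 3 1 2 5 7)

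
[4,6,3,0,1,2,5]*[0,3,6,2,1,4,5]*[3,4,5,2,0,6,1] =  [4,6,5,3,2,1,0] 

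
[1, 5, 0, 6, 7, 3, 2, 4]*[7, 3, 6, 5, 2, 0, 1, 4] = [3, 0, 7, 1, 4, 5, 6, 2]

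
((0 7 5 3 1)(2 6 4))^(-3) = (0 5 1 7 3)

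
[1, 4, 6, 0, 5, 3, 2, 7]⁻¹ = [3, 0, 6, 5, 1, 4, 2, 7]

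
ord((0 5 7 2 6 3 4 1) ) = 8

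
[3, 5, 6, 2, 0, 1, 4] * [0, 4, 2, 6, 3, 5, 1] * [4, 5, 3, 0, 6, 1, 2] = [2, 1, 5, 3, 4, 6, 0]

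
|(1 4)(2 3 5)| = 6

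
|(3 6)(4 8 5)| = 6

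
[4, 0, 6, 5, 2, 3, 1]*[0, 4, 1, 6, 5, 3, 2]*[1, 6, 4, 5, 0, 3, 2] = [3, 1, 4, 5, 6, 2, 0]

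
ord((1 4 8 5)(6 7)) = 4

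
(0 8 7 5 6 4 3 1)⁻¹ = (0 1 3 4 6 5 7 8)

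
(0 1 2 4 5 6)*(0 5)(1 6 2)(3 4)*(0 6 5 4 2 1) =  (0 5 1)(2 3)(4 6)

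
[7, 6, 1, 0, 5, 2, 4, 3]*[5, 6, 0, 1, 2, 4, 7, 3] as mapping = [0→3, 1→7, 2→6, 3→5, 4→4, 5→0, 6→2, 7→1] 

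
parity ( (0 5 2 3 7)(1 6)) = odd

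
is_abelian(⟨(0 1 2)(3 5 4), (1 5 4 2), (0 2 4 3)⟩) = no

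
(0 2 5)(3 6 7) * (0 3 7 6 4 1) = (0 2 5 3 4 1)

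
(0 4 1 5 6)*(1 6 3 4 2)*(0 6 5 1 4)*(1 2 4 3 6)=(0 4 5 6 1 2 3)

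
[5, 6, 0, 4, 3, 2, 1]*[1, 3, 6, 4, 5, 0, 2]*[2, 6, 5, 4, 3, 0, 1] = [2, 5, 6, 0, 3, 1, 4]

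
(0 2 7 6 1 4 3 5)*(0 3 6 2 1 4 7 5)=(0 1 7 2 5 3)(4 6)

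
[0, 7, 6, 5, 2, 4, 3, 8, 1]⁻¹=[0, 8, 4, 6, 5, 3, 2, 1, 7]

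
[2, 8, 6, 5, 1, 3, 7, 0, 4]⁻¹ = [7, 4, 0, 5, 8, 3, 2, 6, 1]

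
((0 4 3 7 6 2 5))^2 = (0 3 6 5 4 7 2)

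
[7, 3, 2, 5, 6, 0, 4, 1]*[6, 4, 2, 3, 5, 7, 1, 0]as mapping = [0→0, 1→3, 2→2, 3→7, 4→1, 5→6, 6→5, 7→4]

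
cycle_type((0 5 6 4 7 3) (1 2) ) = 2.6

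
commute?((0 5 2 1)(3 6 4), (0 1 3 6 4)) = no:(0 5 2 1)(3 6 4)*(0 1 3 6 4) = (0 5 2 3 4 6), (0 1 3 6 4)*(0 5 2 1)(3 6 4) = (1 6 3 4 5 2)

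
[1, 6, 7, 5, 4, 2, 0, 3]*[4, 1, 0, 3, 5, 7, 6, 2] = [1, 6, 2, 7, 5, 0, 4, 3]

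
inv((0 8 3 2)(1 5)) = (0 2 3 8)(1 5)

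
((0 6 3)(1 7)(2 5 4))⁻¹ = (0 3 6)(1 7)(2 4 5)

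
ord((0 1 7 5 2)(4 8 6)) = 15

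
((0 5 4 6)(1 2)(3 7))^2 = (0 4)(5 6)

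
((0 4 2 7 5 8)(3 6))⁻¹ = (0 8 5 7 2 4)(3 6)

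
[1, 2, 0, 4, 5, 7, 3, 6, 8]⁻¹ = [2, 0, 1, 6, 3, 4, 7, 5, 8]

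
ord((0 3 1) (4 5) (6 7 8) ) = 6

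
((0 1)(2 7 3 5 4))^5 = (0 1)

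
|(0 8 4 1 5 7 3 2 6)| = 9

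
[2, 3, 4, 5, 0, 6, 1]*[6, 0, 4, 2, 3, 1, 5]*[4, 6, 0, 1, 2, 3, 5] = [2, 0, 1, 6, 5, 3, 4]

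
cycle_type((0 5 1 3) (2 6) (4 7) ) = 2^2.4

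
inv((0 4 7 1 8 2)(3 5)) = (0 2 8 1 7 4)(3 5)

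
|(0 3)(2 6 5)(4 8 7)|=6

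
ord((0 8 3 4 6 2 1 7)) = 8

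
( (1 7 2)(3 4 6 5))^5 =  (1 2 7)(3 4 6 5)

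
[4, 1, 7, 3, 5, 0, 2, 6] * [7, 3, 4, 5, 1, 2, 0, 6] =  [1, 3, 6, 5, 2, 7, 4, 0]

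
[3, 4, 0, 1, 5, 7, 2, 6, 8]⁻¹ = [2, 3, 6, 0, 1, 4, 7, 5, 8]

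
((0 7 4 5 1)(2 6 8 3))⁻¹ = (0 1 5 4 7)(2 3 8 6)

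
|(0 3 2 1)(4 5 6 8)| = 4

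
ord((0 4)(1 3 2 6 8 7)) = 6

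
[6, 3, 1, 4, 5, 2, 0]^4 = [0, 2, 5, 1, 3, 4, 6]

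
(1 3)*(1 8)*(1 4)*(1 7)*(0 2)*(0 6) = (0 2 6)(1 3 8 4 7)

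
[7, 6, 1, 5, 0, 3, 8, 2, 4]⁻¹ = [4, 2, 7, 5, 8, 3, 1, 0, 6]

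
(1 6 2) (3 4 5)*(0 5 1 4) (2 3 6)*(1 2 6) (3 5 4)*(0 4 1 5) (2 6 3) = (0 1 3 4 6) 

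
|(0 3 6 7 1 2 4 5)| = 8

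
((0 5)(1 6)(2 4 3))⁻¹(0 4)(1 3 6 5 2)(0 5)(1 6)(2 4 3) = (0 4 6 2 1)(3 5)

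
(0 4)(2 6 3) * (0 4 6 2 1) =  (0 6 3 1)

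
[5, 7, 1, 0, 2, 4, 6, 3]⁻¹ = [3, 2, 4, 7, 5, 0, 6, 1]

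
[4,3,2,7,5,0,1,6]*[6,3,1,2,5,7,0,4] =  [5,2,1,4,7,6,3,0]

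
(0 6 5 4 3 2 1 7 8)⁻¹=(0 8 7 1 2 3 4 5 6)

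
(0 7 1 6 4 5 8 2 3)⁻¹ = (0 3 2 8 5 4 6 1 7)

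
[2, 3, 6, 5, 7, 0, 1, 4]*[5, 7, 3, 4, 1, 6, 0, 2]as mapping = [0→3, 1→4, 2→0, 3→6, 4→2, 5→5, 6→7, 7→1]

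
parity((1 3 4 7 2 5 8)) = even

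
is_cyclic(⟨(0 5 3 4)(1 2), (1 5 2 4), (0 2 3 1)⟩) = no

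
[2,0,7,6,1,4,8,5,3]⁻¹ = [1,4,0,8,5,7,3,2,6]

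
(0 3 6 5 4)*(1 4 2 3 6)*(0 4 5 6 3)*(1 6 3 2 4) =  (0 2)(1 5 4)(3 6)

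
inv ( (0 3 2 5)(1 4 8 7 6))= (0 5 2 3)(1 6 7 8 4)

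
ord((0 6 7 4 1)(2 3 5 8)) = 20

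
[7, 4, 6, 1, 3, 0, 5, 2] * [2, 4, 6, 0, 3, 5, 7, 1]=[1, 3, 7, 4, 0, 2, 5, 6]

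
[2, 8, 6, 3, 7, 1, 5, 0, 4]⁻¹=[7, 5, 0, 3, 8, 6, 2, 4, 1]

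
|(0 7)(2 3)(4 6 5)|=6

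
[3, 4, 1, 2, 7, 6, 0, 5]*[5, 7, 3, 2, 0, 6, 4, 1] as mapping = [0→2, 1→0, 2→7, 3→3, 4→1, 5→4, 6→5, 7→6] 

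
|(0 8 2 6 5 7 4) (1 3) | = 14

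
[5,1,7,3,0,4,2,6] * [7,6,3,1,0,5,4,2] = [5,6,2,1,7,0,3,4]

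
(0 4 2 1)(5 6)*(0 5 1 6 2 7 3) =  (0 4 7 3)(1 5 2 6)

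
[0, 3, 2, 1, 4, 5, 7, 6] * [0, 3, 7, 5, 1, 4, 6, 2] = [0, 5, 7, 3, 1, 4, 2, 6]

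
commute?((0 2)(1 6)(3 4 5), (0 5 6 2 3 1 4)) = no:(0 2)(1 6)(3 4 5) * (0 5 6 2 3 1 4) = (0 3)(1 2 5)(4 6), (0 5 6 2 3 1 4) * (0 2)(1 6)(3 4 5) = (0 3 6)(1 5)(2 4)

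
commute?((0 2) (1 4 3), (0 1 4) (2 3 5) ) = no:(0 2) (1 4 3) * (0 1 4) (2 3 5) = (0 3 4 5 2 1), (0 1 4) (2 3 5) * (0 2) (1 4 3) = (0 4 2 1 3 5) 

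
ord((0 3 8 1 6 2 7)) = 7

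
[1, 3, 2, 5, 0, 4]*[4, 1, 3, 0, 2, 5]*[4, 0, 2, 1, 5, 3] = [0, 4, 1, 3, 5, 2]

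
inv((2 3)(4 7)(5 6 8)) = (2 3)(4 7)(5 8 6)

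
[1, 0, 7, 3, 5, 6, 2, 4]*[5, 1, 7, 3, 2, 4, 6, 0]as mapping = [0→1, 1→5, 2→0, 3→3, 4→4, 5→6, 6→7, 7→2]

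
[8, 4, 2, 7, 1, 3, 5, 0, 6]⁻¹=[7, 4, 2, 5, 1, 6, 8, 3, 0]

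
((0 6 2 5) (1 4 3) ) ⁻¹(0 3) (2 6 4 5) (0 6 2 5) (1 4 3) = (0 5 2 3) (1 6) 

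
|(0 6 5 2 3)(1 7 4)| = 15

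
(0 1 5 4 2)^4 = (0 2 4 5 1)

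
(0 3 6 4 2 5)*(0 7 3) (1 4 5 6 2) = (1 4) (2 6 5 7 3) 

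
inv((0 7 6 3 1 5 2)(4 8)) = (0 2 5 1 3 6 7)(4 8)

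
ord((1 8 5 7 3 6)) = 6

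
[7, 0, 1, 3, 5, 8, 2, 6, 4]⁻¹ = [1, 2, 6, 3, 8, 4, 7, 0, 5]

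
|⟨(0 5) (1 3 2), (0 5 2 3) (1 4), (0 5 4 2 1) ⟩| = 720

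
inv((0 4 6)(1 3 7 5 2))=(0 6 4)(1 2 5 7 3)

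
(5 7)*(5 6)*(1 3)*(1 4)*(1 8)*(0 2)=(0 2)(1 3 4 8)(5 7 6)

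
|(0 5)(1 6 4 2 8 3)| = 6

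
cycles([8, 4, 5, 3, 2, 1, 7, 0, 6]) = (0 8 6 7) (1 4 2 5) 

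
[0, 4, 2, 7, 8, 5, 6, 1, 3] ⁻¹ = [0, 7, 2, 8, 1, 5, 6, 3, 4] 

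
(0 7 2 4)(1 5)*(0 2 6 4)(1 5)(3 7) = (0 3 7 6 4 2)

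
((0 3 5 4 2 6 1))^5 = (0 6 4 3 1 2 5)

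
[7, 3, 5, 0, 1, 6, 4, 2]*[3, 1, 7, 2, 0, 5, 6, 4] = [4, 2, 5, 3, 1, 6, 0, 7]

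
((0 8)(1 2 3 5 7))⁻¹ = (0 8)(1 7 5 3 2)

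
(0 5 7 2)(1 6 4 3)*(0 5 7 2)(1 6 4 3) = (0 7)(1 4)(2 5)(3 6)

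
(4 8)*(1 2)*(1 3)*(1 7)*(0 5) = (0 5)(1 2 3 7)(4 8)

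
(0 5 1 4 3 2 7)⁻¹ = (0 7 2 3 4 1 5)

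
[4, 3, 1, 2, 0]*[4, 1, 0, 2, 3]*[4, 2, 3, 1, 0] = [1, 3, 2, 4, 0]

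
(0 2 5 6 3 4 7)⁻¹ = (0 7 4 3 6 5 2)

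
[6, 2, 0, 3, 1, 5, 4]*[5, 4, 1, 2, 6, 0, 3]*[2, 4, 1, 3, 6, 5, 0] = [3, 4, 5, 1, 6, 2, 0]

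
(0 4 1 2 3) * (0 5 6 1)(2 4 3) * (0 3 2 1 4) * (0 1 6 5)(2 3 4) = (0 3)(2 6)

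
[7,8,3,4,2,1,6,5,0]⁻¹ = [8,5,4,2,3,7,6,0,1]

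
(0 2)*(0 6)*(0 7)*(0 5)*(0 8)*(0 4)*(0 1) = (0 2 6 7 5 8 4 1)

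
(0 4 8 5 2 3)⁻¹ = (0 3 2 5 8 4)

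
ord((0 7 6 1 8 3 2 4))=8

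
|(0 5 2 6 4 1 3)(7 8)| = 14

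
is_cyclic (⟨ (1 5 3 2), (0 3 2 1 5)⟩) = no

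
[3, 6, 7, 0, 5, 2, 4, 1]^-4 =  [0, 4, 1, 3, 2, 7, 5, 6]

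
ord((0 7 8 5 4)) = 5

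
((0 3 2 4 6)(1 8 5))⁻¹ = (0 6 4 2 3)(1 5 8)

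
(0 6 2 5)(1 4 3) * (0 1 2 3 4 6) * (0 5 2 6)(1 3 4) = (0 5 3 6 4 1)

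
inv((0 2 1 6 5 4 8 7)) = (0 7 8 4 5 6 1 2)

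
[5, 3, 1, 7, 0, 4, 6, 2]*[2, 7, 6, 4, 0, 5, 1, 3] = [5, 4, 7, 3, 2, 0, 1, 6]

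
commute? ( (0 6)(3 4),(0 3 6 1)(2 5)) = no: (0 6)(3 4)*(0 3 6 1)(2 5) = (0 1)(2 5)(3 4 6),(0 3 6 1)(2 5)*(0 6)(3 4) = (0 4 3)(1 6)(2 5)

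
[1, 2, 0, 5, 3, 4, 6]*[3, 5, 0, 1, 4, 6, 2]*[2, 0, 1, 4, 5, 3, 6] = [3, 2, 4, 6, 0, 5, 1]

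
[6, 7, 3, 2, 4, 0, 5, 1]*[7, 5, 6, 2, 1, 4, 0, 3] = [0, 3, 2, 6, 1, 7, 4, 5]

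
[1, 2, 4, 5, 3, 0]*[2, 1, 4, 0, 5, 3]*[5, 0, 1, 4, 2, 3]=[0, 2, 3, 4, 5, 1]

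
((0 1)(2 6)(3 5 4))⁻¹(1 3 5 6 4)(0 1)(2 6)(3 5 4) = (0 5 4 2 3)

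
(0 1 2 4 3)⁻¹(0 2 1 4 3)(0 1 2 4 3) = (0 1 4 2 3)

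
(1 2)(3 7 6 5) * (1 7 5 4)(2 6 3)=(1 6 4)(2 7 3 5)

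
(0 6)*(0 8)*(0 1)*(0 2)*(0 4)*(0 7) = (0 6 8 1 2 4 7)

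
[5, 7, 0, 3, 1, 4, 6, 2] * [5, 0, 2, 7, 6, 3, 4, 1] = [3, 1, 5, 7, 0, 6, 4, 2]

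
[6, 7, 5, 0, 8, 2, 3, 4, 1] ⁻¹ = [3, 8, 5, 6, 7, 2, 0, 1, 4] 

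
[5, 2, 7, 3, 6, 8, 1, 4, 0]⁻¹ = [8, 6, 1, 3, 7, 0, 4, 2, 5]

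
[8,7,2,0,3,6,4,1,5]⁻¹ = [3,7,2,4,6,8,5,1,0]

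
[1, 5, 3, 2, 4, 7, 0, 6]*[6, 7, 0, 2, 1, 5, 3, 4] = [7, 5, 2, 0, 1, 4, 6, 3]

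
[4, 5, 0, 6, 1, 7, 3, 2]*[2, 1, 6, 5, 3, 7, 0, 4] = [3, 7, 2, 0, 1, 4, 5, 6]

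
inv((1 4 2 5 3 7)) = (1 7 3 5 2 4)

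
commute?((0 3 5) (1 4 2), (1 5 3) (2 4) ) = no:(0 3 5) (1 4 2)*(1 5 3) (2 4) = (0 1 2 5), (1 5 3) (2 4)*(0 3 5) (1 4 2) = (0 3 4 1) 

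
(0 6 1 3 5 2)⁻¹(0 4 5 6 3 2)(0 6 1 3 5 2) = (0 6 4 2 1 5)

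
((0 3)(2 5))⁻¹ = (0 3)(2 5)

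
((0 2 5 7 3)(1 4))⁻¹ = (0 3 7 5 2)(1 4)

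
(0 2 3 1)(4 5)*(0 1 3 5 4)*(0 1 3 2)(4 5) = (1 3 2 4 5)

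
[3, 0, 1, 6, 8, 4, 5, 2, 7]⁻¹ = [1, 2, 7, 0, 5, 6, 3, 8, 4]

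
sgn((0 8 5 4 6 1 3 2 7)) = 1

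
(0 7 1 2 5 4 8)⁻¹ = (0 8 4 5 2 1 7)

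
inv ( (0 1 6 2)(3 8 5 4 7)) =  (0 2 6 1)(3 7 4 5 8)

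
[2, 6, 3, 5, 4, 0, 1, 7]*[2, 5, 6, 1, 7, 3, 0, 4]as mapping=[0→6, 1→0, 2→1, 3→3, 4→7, 5→2, 6→5, 7→4]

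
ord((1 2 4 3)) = 4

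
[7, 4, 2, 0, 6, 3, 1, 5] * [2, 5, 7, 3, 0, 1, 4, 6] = [6, 0, 7, 2, 4, 3, 5, 1]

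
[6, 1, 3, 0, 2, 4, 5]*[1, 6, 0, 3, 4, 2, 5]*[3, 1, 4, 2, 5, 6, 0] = [6, 0, 2, 1, 3, 5, 4]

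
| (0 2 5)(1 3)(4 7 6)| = 6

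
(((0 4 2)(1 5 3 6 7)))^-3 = (1 3 7 5 6)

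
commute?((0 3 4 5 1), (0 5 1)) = no:(0 3 4 5 1) * (0 5 1) = (0 3 4 1 5), (0 5 1) * (0 3 4 5 1) = (0 1 3 4 5)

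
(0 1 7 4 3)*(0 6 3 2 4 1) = (1 7)(2 4)(3 6)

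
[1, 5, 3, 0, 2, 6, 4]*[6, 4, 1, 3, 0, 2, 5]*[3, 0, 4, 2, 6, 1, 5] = [6, 4, 2, 5, 0, 1, 3]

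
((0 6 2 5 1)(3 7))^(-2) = (0 5 6 1 2)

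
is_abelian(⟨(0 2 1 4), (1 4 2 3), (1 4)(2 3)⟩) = no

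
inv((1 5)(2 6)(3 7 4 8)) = (1 5)(2 6)(3 8 4 7)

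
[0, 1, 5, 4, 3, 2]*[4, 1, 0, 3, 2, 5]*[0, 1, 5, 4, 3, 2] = [3, 1, 2, 5, 4, 0]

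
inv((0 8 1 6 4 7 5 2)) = (0 2 5 7 4 6 1 8)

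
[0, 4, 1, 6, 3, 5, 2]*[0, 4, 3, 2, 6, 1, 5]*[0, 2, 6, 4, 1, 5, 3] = [0, 3, 1, 5, 6, 2, 4]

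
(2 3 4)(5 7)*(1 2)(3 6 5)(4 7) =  (1 2 6 5 4)(3 7)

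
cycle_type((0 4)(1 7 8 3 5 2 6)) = 2.7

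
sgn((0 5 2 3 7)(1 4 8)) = 1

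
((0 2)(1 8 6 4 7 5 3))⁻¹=(0 2)(1 3 5 7 4 6 8)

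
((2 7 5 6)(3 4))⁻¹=(2 6 5 7)(3 4)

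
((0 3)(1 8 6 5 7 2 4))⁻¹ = (0 3)(1 4 2 7 5 6 8)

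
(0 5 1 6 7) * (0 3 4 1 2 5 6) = (0 6 7 3 4 1)(2 5)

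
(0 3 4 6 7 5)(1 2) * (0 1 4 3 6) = (0 6 7 5 1 2 4)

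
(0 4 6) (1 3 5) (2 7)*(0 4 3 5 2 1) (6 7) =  (0 3 2 6 4 7 1 5) 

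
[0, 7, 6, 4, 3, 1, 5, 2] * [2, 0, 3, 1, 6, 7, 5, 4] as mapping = [0→2, 1→4, 2→5, 3→6, 4→1, 5→0, 6→7, 7→3] 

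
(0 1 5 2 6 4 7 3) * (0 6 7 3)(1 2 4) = (0 2 7)(1 5 4 3 6)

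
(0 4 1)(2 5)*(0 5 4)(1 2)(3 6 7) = (1 5)(2 4)(3 6 7)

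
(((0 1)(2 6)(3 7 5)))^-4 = (3 5 7)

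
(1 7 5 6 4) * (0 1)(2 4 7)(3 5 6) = (0 1 2 4)(3 5)(6 7)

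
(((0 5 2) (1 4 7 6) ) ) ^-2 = (0 5 2) (1 7) (4 6) 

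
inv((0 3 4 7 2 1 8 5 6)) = (0 6 5 8 1 2 7 4 3)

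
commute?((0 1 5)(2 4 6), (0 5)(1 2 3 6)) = no:(0 1 5)(2 4 6)*(0 5)(1 2 3 6) = (0 2 4 1)(3 6), (0 5)(1 2 3 6)*(0 1 5)(2 4 6) = (1 4 6 5)(2 3)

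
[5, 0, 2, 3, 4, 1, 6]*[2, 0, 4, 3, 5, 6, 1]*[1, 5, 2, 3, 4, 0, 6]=[6, 2, 4, 3, 0, 1, 5]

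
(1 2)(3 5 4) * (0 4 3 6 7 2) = (0 4 6 7 2 1)(3 5)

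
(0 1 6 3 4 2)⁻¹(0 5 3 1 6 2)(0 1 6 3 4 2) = (0 1 5 4 6 3)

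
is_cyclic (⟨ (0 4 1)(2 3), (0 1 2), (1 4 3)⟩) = no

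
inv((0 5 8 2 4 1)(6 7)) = (0 1 4 2 8 5)(6 7)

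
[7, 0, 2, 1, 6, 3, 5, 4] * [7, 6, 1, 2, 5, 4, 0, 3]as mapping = [0→3, 1→7, 2→1, 3→6, 4→0, 5→2, 6→4, 7→5]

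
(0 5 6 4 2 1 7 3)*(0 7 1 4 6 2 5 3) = (0 3 7)(2 4 5)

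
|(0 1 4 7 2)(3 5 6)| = 15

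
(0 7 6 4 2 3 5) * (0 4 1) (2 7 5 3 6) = (0 5 4 7 2 6 1) 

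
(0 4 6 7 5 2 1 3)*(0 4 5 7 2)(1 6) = (0 5)(1 3 4)(2 6)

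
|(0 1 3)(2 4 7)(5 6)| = 6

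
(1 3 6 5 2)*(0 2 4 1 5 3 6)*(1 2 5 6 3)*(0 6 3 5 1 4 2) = (0 1 5 2 3 6 4)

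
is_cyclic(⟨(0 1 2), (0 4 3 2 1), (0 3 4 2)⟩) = no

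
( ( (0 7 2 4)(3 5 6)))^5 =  (0 7 2 4)(3 6 5)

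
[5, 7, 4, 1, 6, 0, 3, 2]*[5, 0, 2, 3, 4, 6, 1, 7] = [6, 7, 4, 0, 1, 5, 3, 2]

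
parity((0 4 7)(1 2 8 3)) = odd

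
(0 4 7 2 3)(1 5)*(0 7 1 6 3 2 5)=(0 4 1)(3 7 5 6)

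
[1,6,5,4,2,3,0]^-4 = [6,0,2,3,4,5,1]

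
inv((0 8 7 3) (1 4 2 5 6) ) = (0 3 7 8) (1 6 5 2 4) 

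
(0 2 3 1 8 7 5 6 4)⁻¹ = (0 4 6 5 7 8 1 3 2)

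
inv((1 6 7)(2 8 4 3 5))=(1 7 6)(2 5 3 4 8)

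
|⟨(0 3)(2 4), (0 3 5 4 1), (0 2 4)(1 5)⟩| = 720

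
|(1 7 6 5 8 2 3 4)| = 8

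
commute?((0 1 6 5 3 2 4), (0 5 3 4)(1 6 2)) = no:(0 1 6 5 3 2 4)*(0 5 3 4)(1 6 2) = (0 6 3 1 2)(4 5), (0 5 3 4)(1 6 2)*(0 1 6 5 3 2 4) = (0 3)(1 5 2 6 4)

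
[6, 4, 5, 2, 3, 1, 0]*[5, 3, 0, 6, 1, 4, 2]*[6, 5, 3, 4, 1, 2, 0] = [3, 5, 1, 6, 0, 4, 2]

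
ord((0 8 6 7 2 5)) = 6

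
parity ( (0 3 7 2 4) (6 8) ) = odd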